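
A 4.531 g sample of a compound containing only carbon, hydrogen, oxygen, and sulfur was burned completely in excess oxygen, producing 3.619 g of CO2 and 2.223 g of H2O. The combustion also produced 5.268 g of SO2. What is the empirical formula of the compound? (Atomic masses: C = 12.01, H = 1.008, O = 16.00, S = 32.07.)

mol C = 3.619 / 44.01 = 0.08223; mass C = 0.08223 × 12.01 = 0.9876 g
mol H = 2 × (2.223 / 18.02) = 0.2467; mass H = 0.2467 × 1.008 = 0.2487 g
mol S = 5.268 / 64.07 = 0.08222; mass S = 2.637 g
mass O = 4.531 − (3.873) = 0.6578 g → mol O = 0.04111
Smallest is O at 0.04111 mol; normalising gives C 2.000, H 6.001, O 1.000, S 2.000
Ratio ≈ 2:6:1:2, so the empirical formula is C2H6OS2

C2H6OS2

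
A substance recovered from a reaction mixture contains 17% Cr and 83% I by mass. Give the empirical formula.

Assume 100 g: 17 g Cr, 83 g I.
Moles — Cr: 17 / 52.00 = 0.3269 mol; I: 83 / 126.90 = 0.6541 mol
Divide by the smallest (0.3269 mol Cr): Cr 1.000, I 2.001
≈ 1:2 → CrI2

CrI2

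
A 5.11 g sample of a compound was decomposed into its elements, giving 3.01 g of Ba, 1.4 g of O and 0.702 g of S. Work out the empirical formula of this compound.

BaO4S

Moles — Ba: 3.01 / 137.33 = 0.02192 mol; O: 1.4 / 16.00 = 0.0875 mol; S: 0.702 / 32.07 = 0.02189 mol
Smallest is S at 0.02189 mol; normalising gives Ba 1.001, O 3.997, S 1.000
Ratio ≈ 1:4:1, so the empirical formula is BaO4S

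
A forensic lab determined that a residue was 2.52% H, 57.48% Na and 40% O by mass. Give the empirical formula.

HNaO

Assume 100 g: 2.52 g H, 57.48 g Na, 40 g O.
n(H) = 2.52/1.008 = 2.5, n(Na) = 57.48/22.99 = 2.5, n(O) = 40/16.00 = 2.5
Ratios (÷ 2.5): H 1.000, Na 1.000, O 1.000
→ HNaO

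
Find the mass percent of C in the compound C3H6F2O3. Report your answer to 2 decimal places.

Molar mass = 3(12.01) + 6(1.008) + 2(19.00) + 3(16.00) = 128.078 g/mol
Mass of C per mole = 3 × 12.01 = 36.030 g
% C = 36.030 / 128.078 × 100 = 28.13%

28.13%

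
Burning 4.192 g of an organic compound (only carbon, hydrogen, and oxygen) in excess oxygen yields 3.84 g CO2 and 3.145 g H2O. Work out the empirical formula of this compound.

CH4O2

mol C = 3.84 / 44.01 = 0.08725; mass C = 0.08725 × 12.01 = 1.048 g
mol H = 2 × (3.145 / 18.02) = 0.3491; mass H = 0.3491 × 1.008 = 0.3518 g
mass O = 4.192 − (1.400) = 2.792 g → mol O = 0.1745
Divide by the smallest (0.08725 mol C): C 1.000, H 4.001, O 2.000
Ratio ≈ 1:4:2, so the empirical formula is CH4O2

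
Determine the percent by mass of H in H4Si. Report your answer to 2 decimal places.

12.55%

Molar mass = 4(1.008) + 1(28.09) = 32.122 g/mol
Mass of H per mole = 4 × 1.008 = 4.032 g
% H = 4.032 / 32.122 × 100 = 12.55%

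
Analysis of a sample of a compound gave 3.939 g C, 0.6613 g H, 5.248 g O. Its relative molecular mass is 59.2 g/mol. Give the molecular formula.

C2H4O2

Moles — C: 3.939 / 12.01 = 0.328 mol; H: 0.6613 / 1.008 = 0.6561 mol; O: 5.248 / 16.00 = 0.328 mol
Ratios (÷ 0.328): C 1.000, H 2.000, O 1.000
→ CH2O
Empirical-formula mass = 30.03 g/mol
n = 59.2 / 30.03 = 1.97 ≈ 2
Molecular formula = (CH2O)×2 = C2H4O2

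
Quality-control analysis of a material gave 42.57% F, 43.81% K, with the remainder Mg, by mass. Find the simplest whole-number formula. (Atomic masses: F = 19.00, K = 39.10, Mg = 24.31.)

F4K2Mg

Assume 100 g: 42.57 g F, 43.81 g K, 13.62 g Mg.
n(F) = 42.57/19.00 = 2.241, n(K) = 43.81/39.10 = 1.12, n(Mg) = 13.62/24.31 = 0.5603
Ratios (÷ 0.5603): F 3.999, K 2.000, Mg 1.000
≈ 4:2:1 → F4K2Mg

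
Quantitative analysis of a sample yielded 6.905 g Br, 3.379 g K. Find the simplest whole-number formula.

BrK

n(Br) = 6.905/79.90 = 0.08642, n(K) = 3.379/39.10 = 0.08642
Divide by the smallest (0.08642 mol K): Br 1.000, K 1.000
→ BrK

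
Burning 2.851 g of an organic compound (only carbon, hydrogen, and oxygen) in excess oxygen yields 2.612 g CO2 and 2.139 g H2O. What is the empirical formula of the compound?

mol C = 2.612 / 44.01 = 0.05935; mass C = 0.05935 × 12.01 = 0.7128 g
mol H = 2 × (2.139 / 18.02) = 0.2374; mass H = 0.2374 × 1.008 = 0.2393 g
mass O = 2.851 − (0.9521) = 1.899 g → mol O = 0.1187
Ratios (÷ 0.05935): C 1.000, H 4.000, O 2.000
→ CH4O2

CH4O2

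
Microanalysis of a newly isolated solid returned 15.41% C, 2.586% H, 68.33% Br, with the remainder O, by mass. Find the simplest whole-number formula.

C3H6Br2O2

Assume 100 g: 15.41 g C, 2.586 g H, 68.33 g Br, 13.674 g O.
C: 15.41 g ÷ 12.01 g/mol = 1.283 mol
H: 2.586 g ÷ 1.008 g/mol = 2.565 mol
Br: 68.33 g ÷ 79.90 g/mol = 0.8552 mol
O: 13.674 g ÷ 16.00 g/mol = 0.8546 mol
Smallest is O at 0.8546 mol; normalising gives C 1.501, H 3.002, Br 1.001, O 1.000
×2: C 3.00, H 6.00, Br 2.00, O 2.00 → C3H6Br2O2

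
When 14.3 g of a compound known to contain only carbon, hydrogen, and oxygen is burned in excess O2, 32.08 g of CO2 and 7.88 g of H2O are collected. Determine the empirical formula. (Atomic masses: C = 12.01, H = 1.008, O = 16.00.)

mol C = 32.08 / 44.01 = 0.7289; mass C = 0.7289 × 12.01 = 8.754 g
mol H = 2 × (7.88 / 18.02) = 0.8746; mass H = 0.8746 × 1.008 = 0.8816 g
mass O = 14.3 − (9.636) = 4.664 g → mol O = 0.2915
Divide by the smallest (0.2915 mol O): C 2.501, H 3.000, O 1.000
Scaling by 2: C 5.00, H 6.00, O 2.00 → C5H6O2

C5H6O2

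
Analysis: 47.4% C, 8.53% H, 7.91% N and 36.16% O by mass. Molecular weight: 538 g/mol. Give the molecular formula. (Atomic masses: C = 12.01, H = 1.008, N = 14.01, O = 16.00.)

Assume 100 g: 47.4 g C, 8.53 g H, 7.91 g N, 36.16 g O.
C: 47.4 g ÷ 12.01 g/mol = 3.947 mol
H: 8.53 g ÷ 1.008 g/mol = 8.462 mol
N: 7.91 g ÷ 14.01 g/mol = 0.5646 mol
O: 36.16 g ÷ 16.00 g/mol = 2.26 mol
Ratios (÷ 0.5646): C 6.990, H 14.988, N 1.000, O 4.003
Ratio ≈ 7:15:1:4, so the empirical formula is C7H15NO4
Empirical-formula mass = 177.20 g/mol
n = 538 / 177.20 = 3.04 ≈ 3
Molecular formula = (C7H15NO4)×3 = C21H45N3O12

C21H45N3O12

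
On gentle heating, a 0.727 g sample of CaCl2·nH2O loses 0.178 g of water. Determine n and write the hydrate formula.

CaCl2·2H2O

Mass of anhydrous CaCl2 = 0.727 − 0.178 = 0.549 g
mol H2O = 0.178 / 18.02 = 0.009878
Molar mass of CaCl2 = 110.98 g/mol → mol CaCl2 = 0.549 / 110.98 = 0.004947
n = 0.009878 / 0.004947 = 2.00 ≈ 2 → CaCl2·2H2O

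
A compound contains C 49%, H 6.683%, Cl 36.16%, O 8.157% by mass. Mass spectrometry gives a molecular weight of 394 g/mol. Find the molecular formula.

C16H26Cl4O2

Assume 100 g: 49 g C, 6.683 g H, 36.16 g Cl, 8.157 g O.
Moles — C: 49 / 12.01 = 4.08 mol; H: 6.683 / 1.008 = 6.63 mol; Cl: 36.16 / 35.45 = 1.02 mol; O: 8.157 / 16.00 = 0.5098 mol
Smallest is O at 0.5098 mol; normalising gives C 8.003, H 13.005, Cl 2.001, O 1.000
→ C8H13Cl2O
Empirical-formula mass = 196.08 g/mol
n = 394 / 196.08 = 2.01 ≈ 2
Molecular formula = (C8H13Cl2O)×2 = C16H26Cl4O2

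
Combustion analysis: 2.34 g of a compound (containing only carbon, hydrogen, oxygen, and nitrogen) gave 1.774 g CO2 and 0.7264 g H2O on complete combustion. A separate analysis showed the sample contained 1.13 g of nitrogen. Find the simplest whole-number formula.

mol C = 1.774 / 44.01 = 0.04031; mass C = 0.04031 × 12.01 = 0.4841 g
mol H = 2 × (0.7264 / 18.02) = 0.08062; mass H = 0.08062 × 1.008 = 0.08127 g
mol N = 1.13 / 14.01 = 0.08066
mass O = 2.34 − (1.695) = 0.6446 g → mol O = 0.04029
Ratios (÷ 0.04029): C 1.000, H 2.001, N 2.002, O 1.000
Ratio ≈ 1:2:2:1, so the empirical formula is CH2N2O

CH2N2O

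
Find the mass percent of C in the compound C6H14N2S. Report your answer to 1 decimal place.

Molar mass = 6(12.01) + 14(1.008) + 2(14.01) + 1(32.07) = 146.262 g/mol
Mass of C per mole = 6 × 12.01 = 72.060 g
% C = 72.060 / 146.262 × 100 = 49.3%

49.3%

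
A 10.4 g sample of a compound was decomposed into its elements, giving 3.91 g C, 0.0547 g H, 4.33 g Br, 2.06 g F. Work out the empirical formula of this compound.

C6HBrF2

n(C) = 3.91/12.01 = 0.3256, n(H) = 0.0547/1.008 = 0.05427, n(Br) = 4.33/79.90 = 0.05419, n(F) = 2.06/19.00 = 0.1084
Divide by the smallest (0.05419 mol Br): C 6.007, H 1.001, Br 1.000, F 2.001
≈ 6:1:1:2 → C6HBrF2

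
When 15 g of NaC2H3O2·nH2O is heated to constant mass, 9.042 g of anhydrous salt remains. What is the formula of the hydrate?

Mass of water lost = 15 − 9.042 = 5.958 g → 5.958 / 18.02 = 0.3306 mol H2O
Molar mass of NaC2H3O2 = 82.03 g/mol → mol NaC2H3O2 = 9.042 / 82.03 = 0.1102
n = 0.3306 / 0.1102 = 3.00 ≈ 3 → NaC2H3O2·3H2O

NaC2H3O2·3H2O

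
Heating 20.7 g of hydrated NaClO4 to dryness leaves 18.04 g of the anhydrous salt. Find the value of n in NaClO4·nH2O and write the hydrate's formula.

NaClO4·H2O

Mass of water lost = 20.7 − 18.04 = 2.66 g → 2.66 / 18.02 = 0.1476 mol H2O
Molar mass of NaClO4 = 122.44 g/mol → mol NaClO4 = 18.04 / 122.44 = 0.1473
n = 0.1476 / 0.1473 = 1.00 ≈ 1 → NaClO4·H2O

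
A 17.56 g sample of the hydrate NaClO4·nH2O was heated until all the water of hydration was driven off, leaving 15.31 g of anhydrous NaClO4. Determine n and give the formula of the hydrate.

NaClO4·H2O

Mass of water lost = 17.56 − 15.31 = 2.25 g → 2.25 / 18.02 = 0.1249 mol H2O
Molar mass of NaClO4 = 122.44 g/mol → mol NaClO4 = 15.31 / 122.44 = 0.125
n = 0.1249 / 0.125 = 1.00 ≈ 1 → NaClO4·H2O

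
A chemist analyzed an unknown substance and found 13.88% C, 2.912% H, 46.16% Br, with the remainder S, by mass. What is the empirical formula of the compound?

Assume 100 g: 13.88 g C, 2.912 g H, 46.16 g Br, 37.048 g S.
Moles — C: 13.88 / 12.01 = 1.156 mol; H: 2.912 / 1.008 = 2.889 mol; Br: 46.16 / 79.90 = 0.5777 mol; S: 37.048 / 32.07 = 1.155 mol
Divide by the smallest (0.5777 mol Br): C 2.000, H 5.000, Br 1.000, S 2.000
≈ 2:5:1:2 → C2H5BrS2

C2H5BrS2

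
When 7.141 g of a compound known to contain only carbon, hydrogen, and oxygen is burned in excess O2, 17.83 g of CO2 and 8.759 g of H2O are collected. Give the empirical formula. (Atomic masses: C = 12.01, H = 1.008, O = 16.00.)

C5H12O

mol C = 17.83 / 44.01 = 0.4051; mass C = 0.4051 × 12.01 = 4.866 g
mol H = 2 × (8.759 / 18.02) = 0.9721; mass H = 0.9721 × 1.008 = 0.9799 g
mass O = 7.141 − (5.846) = 1.295 g → mol O = 0.08096
Smallest is O at 0.08096 mol; normalising gives C 5.004, H 12.007, O 1.000
→ C5H12O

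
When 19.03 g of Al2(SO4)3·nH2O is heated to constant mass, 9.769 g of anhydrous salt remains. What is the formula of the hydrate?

Mass of water lost = 19.03 − 9.769 = 9.261 g → 9.261 / 18.02 = 0.5139 mol H2O
Molar mass of Al2(SO4)3 = 342.17 g/mol → mol Al2(SO4)3 = 9.769 / 342.17 = 0.02855
n = 0.5139 / 0.02855 = 18.00 ≈ 18 → Al2(SO4)3·18H2O

Al2(SO4)3·18H2O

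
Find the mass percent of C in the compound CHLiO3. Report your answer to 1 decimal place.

17.7%

Molar mass = 1(12.01) + 1(1.008) + 1(6.94) + 3(16.00) = 67.958 g/mol
Mass of C per mole = 1 × 12.01 = 12.010 g
% C = 12.010 / 67.958 × 100 = 17.7%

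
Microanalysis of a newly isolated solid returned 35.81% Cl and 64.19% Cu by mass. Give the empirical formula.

Assume 100 g: 35.81 g Cl, 64.19 g Cu.
Cl: 35.81 g ÷ 35.45 g/mol = 1.01 mol
Cu: 64.19 g ÷ 63.55 g/mol = 1.01 mol
Ratios (÷ 1.01): Cl 1.000, Cu 1.000
≈ 1:1 → ClCu

ClCu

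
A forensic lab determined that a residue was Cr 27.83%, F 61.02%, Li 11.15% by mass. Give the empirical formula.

Assume 100 g: 27.83 g Cr, 61.02 g F, 11.15 g Li.
Moles — Cr: 27.83 / 52.00 = 0.5352 mol; F: 61.02 / 19.00 = 3.212 mol; Li: 11.15 / 6.94 = 1.607 mol
Divide by the smallest (0.5352 mol Cr): Cr 1.000, F 6.001, Li 3.002
→ CrF6Li3

CrF6Li3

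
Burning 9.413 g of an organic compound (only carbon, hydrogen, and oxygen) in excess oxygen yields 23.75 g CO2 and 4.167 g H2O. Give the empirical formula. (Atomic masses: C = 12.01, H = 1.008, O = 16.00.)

C7H6O2

mol C = 23.75 / 44.01 = 0.5397; mass C = 0.5397 × 12.01 = 6.481 g
mol H = 2 × (4.167 / 18.02) = 0.4625; mass H = 0.4625 × 1.008 = 0.4662 g
mass O = 9.413 − (6.947) = 2.466 g → mol O = 0.1541
Divide by the smallest (0.1541 mol O): C 3.502, H 3.001, O 1.000
Scaling by 2: C 7.00, H 6.00, O 2.00 → C7H6O2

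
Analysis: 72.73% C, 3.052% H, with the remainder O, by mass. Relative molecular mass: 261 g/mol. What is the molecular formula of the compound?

C16H8O4

Assume 100 g: 72.73 g C, 3.052 g H, 24.218 g O.
C: 72.73 g ÷ 12.01 g/mol = 6.056 mol
H: 3.052 g ÷ 1.008 g/mol = 3.028 mol
O: 24.218 g ÷ 16.00 g/mol = 1.514 mol
Divide by the smallest (1.514 mol O): C 4.001, H 2.000, O 1.000
≈ 4:2:1 → C4H2O
Empirical-formula mass = 66.06 g/mol
n = 261 / 66.06 = 3.95 ≈ 4
Molecular formula = (C4H2O)×4 = C16H8O4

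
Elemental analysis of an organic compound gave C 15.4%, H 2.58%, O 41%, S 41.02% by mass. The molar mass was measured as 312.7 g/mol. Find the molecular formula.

Assume 100 g: 15.4 g C, 2.58 g H, 41 g O, 41.02 g S.
C: 15.4 g ÷ 12.01 g/mol = 1.282 mol
H: 2.58 g ÷ 1.008 g/mol = 2.56 mol
O: 41 g ÷ 16.00 g/mol = 2.562 mol
S: 41.02 g ÷ 32.07 g/mol = 1.279 mol
Ratios (÷ 1.279): C 1.002, H 2.001, O 2.003, S 1.000
≈ 1:2:2:1 → CH2O2S
Empirical-formula mass = 78.10 g/mol
n = 312.7 / 78.10 = 4.00 ≈ 4
Molecular formula = (CH2O2S)×4 = C4H8O8S4

C4H8O8S4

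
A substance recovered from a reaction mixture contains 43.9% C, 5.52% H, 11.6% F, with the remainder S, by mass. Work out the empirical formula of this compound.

C6H9FS2

Assume 100 g: 43.9 g C, 5.52 g H, 11.6 g F, 38.98 g S.
n(C) = 43.9/12.01 = 3.655, n(H) = 5.52/1.008 = 5.476, n(F) = 11.6/19.00 = 0.6105, n(S) = 38.98/32.07 = 1.215
Ratios (÷ 0.6105): C 5.987, H 8.970, F 1.000, S 1.991
Ratio ≈ 6:9:1:2, so the empirical formula is C6H9FS2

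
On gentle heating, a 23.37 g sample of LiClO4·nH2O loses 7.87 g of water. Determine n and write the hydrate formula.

LiClO4·3H2O

Mass of anhydrous LiClO4 = 23.37 − 7.87 = 15.5 g
mol H2O = 7.87 / 18.02 = 0.4367
Molar mass of LiClO4 = 106.39 g/mol → mol LiClO4 = 15.5 / 106.39 = 0.1457
n = 0.4367 / 0.1457 = 3.00 ≈ 3 → LiClO4·3H2O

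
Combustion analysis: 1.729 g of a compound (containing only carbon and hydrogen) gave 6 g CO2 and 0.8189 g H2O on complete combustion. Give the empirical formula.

C3H2

mol C = 6 / 44.01 = 0.1363; mass C = 0.1363 × 12.01 = 1.637 g
mol H = 2 × (0.8189 / 18.02) = 0.09089; mass H = 0.09089 × 1.008 = 0.09162 g
Divide by the smallest (0.09089 mol H): C 1.500, H 1.000
Scaling by 2: C 3.00, H 2.00 → C3H2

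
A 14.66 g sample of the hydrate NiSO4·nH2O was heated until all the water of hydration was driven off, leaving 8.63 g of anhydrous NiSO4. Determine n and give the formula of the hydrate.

Mass of water lost = 14.66 − 8.63 = 6.03 g → 6.03 / 18.02 = 0.3346 mol H2O
Molar mass of NiSO4 = 154.76 g/mol → mol NiSO4 = 8.63 / 154.76 = 0.05576
n = 0.3346 / 0.05576 = 6.00 ≈ 6 → NiSO4·6H2O

NiSO4·6H2O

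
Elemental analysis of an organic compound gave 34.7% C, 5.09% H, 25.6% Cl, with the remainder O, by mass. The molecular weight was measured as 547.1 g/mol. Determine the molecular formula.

C16H28Cl4O12

Assume 100 g: 34.7 g C, 5.09 g H, 25.6 g Cl, 34.61 g O.
n(C) = 34.7/12.01 = 2.889, n(H) = 5.09/1.008 = 5.05, n(Cl) = 25.6/35.45 = 0.7221, n(O) = 34.61/16.00 = 2.163
Ratios (÷ 0.7221): C 4.001, H 6.993, Cl 1.000, O 2.995
→ C4H7ClO3
Empirical-formula mass = 138.55 g/mol
n = 547.1 / 138.55 = 3.95 ≈ 4
Molecular formula = (C4H7ClO3)×4 = C16H28Cl4O12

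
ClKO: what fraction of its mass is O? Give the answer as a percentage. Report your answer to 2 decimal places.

Molar mass = 1(35.45) + 1(39.10) + 1(16.00) = 90.550 g/mol
Mass of O per mole = 1 × 16.00 = 16.000 g
% O = 16.000 / 90.550 × 100 = 17.67%

17.67%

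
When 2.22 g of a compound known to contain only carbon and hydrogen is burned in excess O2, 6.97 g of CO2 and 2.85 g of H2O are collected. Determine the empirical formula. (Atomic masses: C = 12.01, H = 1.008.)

mol C = 6.97 / 44.01 = 0.1584; mass C = 0.1584 × 12.01 = 1.902 g
mol H = 2 × (2.85 / 18.02) = 0.3163; mass H = 0.3163 × 1.008 = 0.3188 g
Ratios (÷ 0.1584): C 1.000, H 1.997
≈ 1:2 → CH2

CH2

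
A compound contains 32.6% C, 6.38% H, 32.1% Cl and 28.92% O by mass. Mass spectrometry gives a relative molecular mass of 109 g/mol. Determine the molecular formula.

Assume 100 g: 32.6 g C, 6.38 g H, 32.1 g Cl, 28.92 g O.
Moles — C: 32.6 / 12.01 = 2.714 mol; H: 6.38 / 1.008 = 6.329 mol; Cl: 32.1 / 35.45 = 0.9055 mol; O: 28.92 / 16.00 = 1.808 mol
Divide by the smallest (0.9055 mol Cl): C 2.998, H 6.990, Cl 1.000, O 1.996
Ratio ≈ 3:7:1:2, so the empirical formula is C3H7ClO2
Empirical-formula mass = 110.54 g/mol
n = 109 / 110.54 = 0.99 ≈ 1
Molecular formula = empirical formula = C3H7ClO2

C3H7ClO2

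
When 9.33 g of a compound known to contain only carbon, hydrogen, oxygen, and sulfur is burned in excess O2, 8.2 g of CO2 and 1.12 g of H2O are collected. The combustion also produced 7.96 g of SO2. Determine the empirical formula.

mol C = 8.2 / 44.01 = 0.1863; mass C = 0.1863 × 12.01 = 2.238 g
mol H = 2 × (1.12 / 18.02) = 0.1243; mass H = 0.1243 × 1.008 = 0.1253 g
mol S = 7.96 / 64.07 = 0.1242; mass S = 3.984 g
mass O = 9.33 − (6.347) = 2.983 g → mol O = 0.1864
Ratios (÷ 0.1242): C 1.500, H 1.001, O 1.500, S 1.000
×2: C 3.00, H 2.00, O 3.00, S 2.00 → C3H2O3S2

C3H2O3S2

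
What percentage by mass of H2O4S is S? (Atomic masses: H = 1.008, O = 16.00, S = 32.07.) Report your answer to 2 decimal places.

32.70%

Molar mass = 2(1.008) + 4(16.00) + 1(32.07) = 98.086 g/mol
Mass of S per mole = 1 × 32.07 = 32.070 g
% S = 32.070 / 98.086 × 100 = 32.70%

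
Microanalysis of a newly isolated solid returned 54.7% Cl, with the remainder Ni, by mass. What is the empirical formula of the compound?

Cl2Ni

Assume 100 g: 54.7 g Cl, 45.3 g Ni.
Moles — Cl: 54.7 / 35.45 = 1.543 mol; Ni: 45.3 / 58.69 = 0.7719 mol
Smallest is Ni at 0.7719 mol; normalising gives Cl 1.999, Ni 1.000
Ratio ≈ 2:1, so the empirical formula is Cl2Ni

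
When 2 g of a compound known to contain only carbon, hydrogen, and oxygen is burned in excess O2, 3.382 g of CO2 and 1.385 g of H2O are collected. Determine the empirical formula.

mol C = 3.382 / 44.01 = 0.07685; mass C = 0.07685 × 12.01 = 0.9229 g
mol H = 2 × (1.385 / 18.02) = 0.1537; mass H = 0.1537 × 1.008 = 0.1549 g
mass O = 2 − (1.078) = 0.9221 g → mol O = 0.05763
Ratios (÷ 0.05763): C 1.333, H 2.667, O 1.000
Scaling by 3: C 4.00, H 8.00, O 3.00 → C4H8O3

C4H8O3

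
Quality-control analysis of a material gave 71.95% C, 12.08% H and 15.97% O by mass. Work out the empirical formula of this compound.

Assume 100 g: 71.95 g C, 12.08 g H, 15.97 g O.
C: 71.95 g ÷ 12.01 g/mol = 5.991 mol
H: 12.08 g ÷ 1.008 g/mol = 11.98 mol
O: 15.97 g ÷ 16.00 g/mol = 0.9981 mol
Smallest is O at 0.9981 mol; normalising gives C 6.002, H 12.007, O 1.000
≈ 6:12:1 → C6H12O

C6H12O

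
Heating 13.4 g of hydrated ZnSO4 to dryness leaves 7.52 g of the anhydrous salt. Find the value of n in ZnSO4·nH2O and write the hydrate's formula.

ZnSO4·7H2O

Mass of water lost = 13.4 − 7.52 = 5.88 g → 5.88 / 18.02 = 0.3263 mol H2O
Molar mass of ZnSO4 = 161.45 g/mol → mol ZnSO4 = 7.52 / 161.45 = 0.04658
n = 0.3263 / 0.04658 = 7.01 ≈ 7 → ZnSO4·7H2O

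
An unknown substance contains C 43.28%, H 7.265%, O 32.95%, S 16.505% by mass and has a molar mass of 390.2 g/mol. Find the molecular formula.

C14H28O8S2

Assume 100 g: 43.28 g C, 7.265 g H, 32.95 g O, 16.505 g S.
C: 43.28 g ÷ 12.01 g/mol = 3.604 mol
H: 7.265 g ÷ 1.008 g/mol = 7.207 mol
O: 32.95 g ÷ 16.00 g/mol = 2.059 mol
S: 16.505 g ÷ 32.07 g/mol = 0.5147 mol
Smallest is S at 0.5147 mol; normalising gives C 7.002, H 14.004, O 4.001, S 1.000
Ratio ≈ 7:14:4:1, so the empirical formula is C7H14O4S
Empirical-formula mass = 194.25 g/mol
n = 390.2 / 194.25 = 2.01 ≈ 2
Molecular formula = (C7H14O4S)×2 = C14H28O8S2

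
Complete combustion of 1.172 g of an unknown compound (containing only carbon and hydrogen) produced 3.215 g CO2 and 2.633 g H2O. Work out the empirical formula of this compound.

CH4

mol C = 3.215 / 44.01 = 0.07305; mass C = 0.07305 × 12.01 = 0.8773 g
mol H = 2 × (2.633 / 18.02) = 0.2922; mass H = 0.2922 × 1.008 = 0.2946 g
Divide by the smallest (0.07305 mol C): C 1.000, H 4.000
→ CH4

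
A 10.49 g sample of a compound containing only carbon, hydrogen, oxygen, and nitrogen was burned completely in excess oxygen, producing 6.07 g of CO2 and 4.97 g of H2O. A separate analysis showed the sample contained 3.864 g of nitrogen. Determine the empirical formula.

mol C = 6.07 / 44.01 = 0.1379; mass C = 0.1379 × 12.01 = 1.656 g
mol H = 2 × (4.97 / 18.02) = 0.5516; mass H = 0.5516 × 1.008 = 0.5560 g
mol N = 3.864 / 14.01 = 0.2758
mass O = 10.49 − (6.076) = 4.414 g → mol O = 0.2758
Divide by the smallest (0.1379 mol C): C 1.000, H 3.999, N 2.000, O 2.000
→ CH4N2O2

CH4N2O2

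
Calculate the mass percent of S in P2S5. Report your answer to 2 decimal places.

72.14%

Molar mass = 2(30.97) + 5(32.07) = 222.290 g/mol
Mass of S per mole = 5 × 32.07 = 160.350 g
% S = 160.350 / 222.290 × 100 = 72.14%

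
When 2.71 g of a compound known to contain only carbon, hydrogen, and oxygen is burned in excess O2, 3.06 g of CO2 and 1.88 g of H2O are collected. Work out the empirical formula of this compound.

C2H6O3

mol C = 3.06 / 44.01 = 0.06953; mass C = 0.06953 × 12.01 = 0.8351 g
mol H = 2 × (1.88 / 18.02) = 0.2087; mass H = 0.2087 × 1.008 = 0.2103 g
mass O = 2.71 − (1.045) = 1.665 g → mol O = 0.1040
Smallest is C at 0.06953 mol; normalising gives C 1.000, H 3.001, O 1.496
Multiply by 2: C 2.00, H 6.00, O 2.99 → C2H6O3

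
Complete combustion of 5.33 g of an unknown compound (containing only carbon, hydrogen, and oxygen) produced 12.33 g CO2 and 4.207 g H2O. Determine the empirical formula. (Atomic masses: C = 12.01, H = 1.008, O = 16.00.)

C3H5O

mol C = 12.33 / 44.01 = 0.2802; mass C = 0.2802 × 12.01 = 3.365 g
mol H = 2 × (4.207 / 18.02) = 0.4669; mass H = 0.4669 × 1.008 = 0.4707 g
mass O = 5.33 − (3.835) = 1.495 g → mol O = 0.09341
Ratios (÷ 0.09341): C 2.999, H 4.999, O 1.000
Ratio ≈ 3:5:1, so the empirical formula is C3H5O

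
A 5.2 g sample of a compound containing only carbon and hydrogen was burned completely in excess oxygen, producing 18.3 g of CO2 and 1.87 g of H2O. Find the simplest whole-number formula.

mol C = 18.3 / 44.01 = 0.4158; mass C = 0.4158 × 12.01 = 4.994 g
mol H = 2 × (1.87 / 18.02) = 0.2075; mass H = 0.2075 × 1.008 = 0.2092 g
Ratios (÷ 0.2075): C 2.003, H 1.000
→ C2H

C2H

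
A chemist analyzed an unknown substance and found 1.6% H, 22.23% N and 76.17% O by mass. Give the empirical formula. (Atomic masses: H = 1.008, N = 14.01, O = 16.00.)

HNO3

Assume 100 g: 1.6 g H, 22.23 g N, 76.17 g O.
n(H) = 1.6/1.008 = 1.587, n(N) = 22.23/14.01 = 1.587, n(O) = 76.17/16.00 = 4.761
Divide by the smallest (1.587 mol N): H 1.000, N 1.000, O 3.000
→ HNO3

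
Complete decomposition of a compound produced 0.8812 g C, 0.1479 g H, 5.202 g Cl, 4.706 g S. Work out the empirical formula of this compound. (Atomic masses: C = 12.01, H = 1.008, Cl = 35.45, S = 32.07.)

CH2Cl2S2

n(C) = 0.8812/12.01 = 0.07337, n(H) = 0.1479/1.008 = 0.1467, n(Cl) = 5.202/35.45 = 0.1467, n(S) = 4.706/32.07 = 0.1467
Smallest is C at 0.07337 mol; normalising gives C 1.000, H 2.000, Cl 2.000, S 2.000
≈ 1:2:2:2 → CH2Cl2S2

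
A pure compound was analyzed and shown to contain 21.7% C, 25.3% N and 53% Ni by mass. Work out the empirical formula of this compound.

Assume 100 g: 21.7 g C, 25.3 g N, 53 g Ni.
Moles — C: 21.7 / 12.01 = 1.807 mol; N: 25.3 / 14.01 = 1.806 mol; Ni: 53 / 58.69 = 0.903 mol
Ratios (÷ 0.903): C 2.001, N 2.000, Ni 1.000
Ratio ≈ 2:2:1, so the empirical formula is C2N2Ni

C2N2Ni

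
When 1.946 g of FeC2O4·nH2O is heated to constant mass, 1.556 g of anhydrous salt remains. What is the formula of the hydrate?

Mass of water lost = 1.946 − 1.556 = 0.39 g → 0.39 / 18.02 = 0.02164 mol H2O
Molar mass of FeC2O4 = 143.87 g/mol → mol FeC2O4 = 1.556 / 143.87 = 0.01082
n = 0.02164 / 0.01082 = 2.00 ≈ 2 → FeC2O4·2H2O

FeC2O4·2H2O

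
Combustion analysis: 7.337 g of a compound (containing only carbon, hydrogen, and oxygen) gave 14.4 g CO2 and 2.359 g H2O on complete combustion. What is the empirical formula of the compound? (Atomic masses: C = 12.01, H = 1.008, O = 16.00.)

C5H4O3

mol C = 14.4 / 44.01 = 0.3272; mass C = 0.3272 × 12.01 = 3.930 g
mol H = 2 × (2.359 / 18.02) = 0.2618; mass H = 0.2618 × 1.008 = 0.2639 g
mass O = 7.337 − (4.194) = 3.143 g → mol O = 0.1965
Divide by the smallest (0.1965 mol O): C 1.665, H 1.333, O 1.000
×3: C 5.00, H 4.00, O 3.00 → C5H4O3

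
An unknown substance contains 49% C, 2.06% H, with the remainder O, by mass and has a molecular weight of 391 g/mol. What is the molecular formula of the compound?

C16H8O12

Assume 100 g: 49 g C, 2.06 g H, 48.94 g O.
Moles — C: 49 / 12.01 = 4.08 mol; H: 2.06 / 1.008 = 2.044 mol; O: 48.94 / 16.00 = 3.059 mol
Ratios (÷ 2.044): C 1.996, H 1.000, O 1.497
Multiply by 2: C 3.99, H 2.00, O 2.99 → C4H2O3
Empirical-formula mass = 98.06 g/mol
n = 391 / 98.06 = 3.99 ≈ 4
Molecular formula = (C4H2O3)×4 = C16H8O12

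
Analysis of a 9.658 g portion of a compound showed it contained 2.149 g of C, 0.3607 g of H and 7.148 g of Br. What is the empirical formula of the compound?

C: 2.149 g ÷ 12.01 g/mol = 0.1789 mol
H: 0.3607 g ÷ 1.008 g/mol = 0.3578 mol
Br: 7.148 g ÷ 79.90 g/mol = 0.08946 mol
Divide by the smallest (0.08946 mol Br): C 2.000, H 4.000, Br 1.000
→ C2H4Br

C2H4Br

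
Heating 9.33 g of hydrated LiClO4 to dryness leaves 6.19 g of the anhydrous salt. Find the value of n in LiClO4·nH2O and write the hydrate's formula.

Mass of water lost = 9.33 − 6.19 = 3.14 g → 3.14 / 18.02 = 0.1743 mol H2O
Molar mass of LiClO4 = 106.39 g/mol → mol LiClO4 = 6.19 / 106.39 = 0.05818
n = 0.1743 / 0.05818 = 2.99 ≈ 3 → LiClO4·3H2O

LiClO4·3H2O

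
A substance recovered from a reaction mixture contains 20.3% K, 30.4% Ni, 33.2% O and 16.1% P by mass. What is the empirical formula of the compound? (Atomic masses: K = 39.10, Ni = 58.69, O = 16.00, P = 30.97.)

Assume 100 g: 20.3 g K, 30.4 g Ni, 33.2 g O, 16.1 g P.
n(K) = 20.3/39.10 = 0.5192, n(Ni) = 30.4/58.69 = 0.518, n(O) = 33.2/16.00 = 2.075, n(P) = 16.1/30.97 = 0.5199
Divide by the smallest (0.518 mol Ni): K 1.002, Ni 1.000, O 4.006, P 1.004
≈ 1:1:4:1 → KNiO4P

KNiO4P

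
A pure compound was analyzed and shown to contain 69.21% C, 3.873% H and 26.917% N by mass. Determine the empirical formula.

C3H2N

Assume 100 g: 69.21 g C, 3.873 g H, 26.917 g N.
C: 69.21 g ÷ 12.01 g/mol = 5.763 mol
H: 3.873 g ÷ 1.008 g/mol = 3.842 mol
N: 26.917 g ÷ 14.01 g/mol = 1.921 mol
Divide by the smallest (1.921 mol N): C 2.999, H 2.000, N 1.000
Ratio ≈ 3:2:1, so the empirical formula is C3H2N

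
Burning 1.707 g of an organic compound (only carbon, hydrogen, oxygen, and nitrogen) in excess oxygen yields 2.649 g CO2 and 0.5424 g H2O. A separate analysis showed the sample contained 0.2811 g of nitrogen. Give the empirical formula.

mol C = 2.649 / 44.01 = 0.06019; mass C = 0.06019 × 12.01 = 0.7229 g
mol H = 2 × (0.5424 / 18.02) = 0.06020; mass H = 0.06020 × 1.008 = 0.06068 g
mol N = 0.2811 / 14.01 = 0.02006
mass O = 1.707 − (1.065) = 0.6423 g → mol O = 0.04015
Ratios (÷ 0.02006): C 3.000, H 3.000, N 1.000, O 2.001
≈ 3:3:1:2 → C3H3NO2

C3H3NO2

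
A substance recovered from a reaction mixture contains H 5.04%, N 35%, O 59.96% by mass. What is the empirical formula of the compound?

Assume 100 g: 5.04 g H, 35 g N, 59.96 g O.
H: 5.04 g ÷ 1.008 g/mol = 5 mol
N: 35 g ÷ 14.01 g/mol = 2.498 mol
O: 59.96 g ÷ 16.00 g/mol = 3.748 mol
Smallest is N at 2.498 mol; normalising gives H 2.001, N 1.000, O 1.500
×2: H 4.00, N 2.00, O 3.00 → H4N2O3

H4N2O3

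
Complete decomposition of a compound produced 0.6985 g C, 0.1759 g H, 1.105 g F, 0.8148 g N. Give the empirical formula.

CH3FN

C: 0.6985 g ÷ 12.01 g/mol = 0.05816 mol
H: 0.1759 g ÷ 1.008 g/mol = 0.1745 mol
F: 1.105 g ÷ 19.00 g/mol = 0.05816 mol
N: 0.8148 g ÷ 14.01 g/mol = 0.05816 mol
Ratios (÷ 0.05816): C 1.000, H 3.001, F 1.000, N 1.000
Ratio ≈ 1:3:1:1, so the empirical formula is CH3FN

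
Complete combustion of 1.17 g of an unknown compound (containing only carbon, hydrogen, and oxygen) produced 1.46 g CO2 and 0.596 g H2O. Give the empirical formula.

C3H6O4

mol C = 1.46 / 44.01 = 0.03317; mass C = 0.03317 × 12.01 = 0.3984 g
mol H = 2 × (0.596 / 18.02) = 0.06615; mass H = 0.06615 × 1.008 = 0.06668 g
mass O = 1.17 − (0.4651) = 0.7049 g → mol O = 0.04406
Smallest is C at 0.03317 mol; normalising gives C 1.000, H 1.994, O 1.328
Scaling by 3: C 3.00, H 5.98, O 3.98 → C3H6O4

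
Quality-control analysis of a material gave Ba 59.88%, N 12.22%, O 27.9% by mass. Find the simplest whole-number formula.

BaN2O4

Assume 100 g: 59.88 g Ba, 12.22 g N, 27.9 g O.
Moles — Ba: 59.88 / 137.33 = 0.436 mol; N: 12.22 / 14.01 = 0.8722 mol; O: 27.9 / 16.00 = 1.744 mol
Smallest is Ba at 0.436 mol; normalising gives Ba 1.000, N 2.000, O 3.999
→ BaN2O4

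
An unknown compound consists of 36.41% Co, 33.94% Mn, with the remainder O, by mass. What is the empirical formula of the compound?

Assume 100 g: 36.41 g Co, 33.94 g Mn, 29.65 g O.
Co: 36.41 g ÷ 58.93 g/mol = 0.6179 mol
Mn: 33.94 g ÷ 54.94 g/mol = 0.6178 mol
O: 29.65 g ÷ 16.00 g/mol = 1.853 mol
Ratios (÷ 0.6178): Co 1.000, Mn 1.000, O 3.000
≈ 1:1:3 → CoMnO3

CoMnO3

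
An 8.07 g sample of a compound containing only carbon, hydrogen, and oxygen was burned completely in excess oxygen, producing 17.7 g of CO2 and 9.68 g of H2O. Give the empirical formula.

mol C = 17.7 / 44.01 = 0.4022; mass C = 0.4022 × 12.01 = 4.830 g
mol H = 2 × (9.68 / 18.02) = 1.074; mass H = 1.074 × 1.008 = 1.083 g
mass O = 8.07 − (5.913) = 2.157 g → mol O = 0.1348
Smallest is O at 0.1348 mol; normalising gives C 2.983, H 7.970, O 1.000
Ratio ≈ 3:8:1, so the empirical formula is C3H8O

C3H8O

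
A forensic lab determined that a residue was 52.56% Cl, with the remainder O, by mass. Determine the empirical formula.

ClO2

Assume 100 g: 52.56 g Cl, 47.44 g O.
Moles — Cl: 52.56 / 35.45 = 1.483 mol; O: 47.44 / 16.00 = 2.965 mol
Divide by the smallest (1.483 mol Cl): Cl 1.000, O 2.000
≈ 1:2 → ClO2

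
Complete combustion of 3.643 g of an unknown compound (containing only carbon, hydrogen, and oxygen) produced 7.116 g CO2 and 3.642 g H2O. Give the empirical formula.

mol C = 7.116 / 44.01 = 0.1617; mass C = 0.1617 × 12.01 = 1.942 g
mol H = 2 × (3.642 / 18.02) = 0.4042; mass H = 0.4042 × 1.008 = 0.4075 g
mass O = 3.643 − (2.349) = 1.294 g → mol O = 0.08085
Ratios (÷ 0.08085): C 2.000, H 4.999, O 1.000
≈ 2:5:1 → C2H5O

C2H5O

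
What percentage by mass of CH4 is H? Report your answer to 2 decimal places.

25.13%

Molar mass = 1(12.01) + 4(1.008) = 16.042 g/mol
Mass of H per mole = 4 × 1.008 = 4.032 g
% H = 4.032 / 16.042 × 100 = 25.13%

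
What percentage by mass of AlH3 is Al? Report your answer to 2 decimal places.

Molar mass = 1(26.98) + 3(1.008) = 30.004 g/mol
Mass of Al per mole = 1 × 26.98 = 26.980 g
% Al = 26.980 / 30.004 × 100 = 89.92%

89.92%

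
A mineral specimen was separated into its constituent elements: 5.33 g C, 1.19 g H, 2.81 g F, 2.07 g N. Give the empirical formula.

C3H8FN

C: 5.33 g ÷ 12.01 g/mol = 0.4438 mol
H: 1.19 g ÷ 1.008 g/mol = 1.181 mol
F: 2.81 g ÷ 19.00 g/mol = 0.1479 mol
N: 2.07 g ÷ 14.01 g/mol = 0.1478 mol
Ratios (÷ 0.1478): C 3.004, H 7.990, F 1.001, N 1.000
→ C3H8FN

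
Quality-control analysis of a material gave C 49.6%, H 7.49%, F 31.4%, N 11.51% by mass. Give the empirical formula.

Assume 100 g: 49.6 g C, 7.49 g H, 31.4 g F, 11.51 g N.
C: 49.6 g ÷ 12.01 g/mol = 4.13 mol
H: 7.49 g ÷ 1.008 g/mol = 7.431 mol
F: 31.4 g ÷ 19.00 g/mol = 1.653 mol
N: 11.51 g ÷ 14.01 g/mol = 0.8216 mol
Smallest is N at 0.8216 mol; normalising gives C 5.027, H 9.044, F 2.012, N 1.000
≈ 5:9:2:1 → C5H9F2N

C5H9F2N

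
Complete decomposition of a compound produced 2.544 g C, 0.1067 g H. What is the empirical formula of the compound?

C: 2.544 g ÷ 12.01 g/mol = 0.2118 mol
H: 0.1067 g ÷ 1.008 g/mol = 0.1059 mol
Divide by the smallest (0.1059 mol H): C 2.001, H 1.000
≈ 2:1 → C2H

C2H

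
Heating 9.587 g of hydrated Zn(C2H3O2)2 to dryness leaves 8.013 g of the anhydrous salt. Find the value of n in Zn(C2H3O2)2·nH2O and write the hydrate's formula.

Zn(C2H3O2)2·2H2O

Mass of water lost = 9.587 − 8.013 = 1.574 g → 1.574 / 18.02 = 0.08735 mol H2O
Molar mass of Zn(C2H3O2)2 = 183.47 g/mol → mol Zn(C2H3O2)2 = 8.013 / 183.47 = 0.04368
n = 0.08735 / 0.04368 = 2.00 ≈ 2 → Zn(C2H3O2)2·2H2O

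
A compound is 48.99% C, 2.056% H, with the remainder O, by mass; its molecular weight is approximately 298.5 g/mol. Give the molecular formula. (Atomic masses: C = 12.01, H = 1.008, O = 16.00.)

Assume 100 g: 48.99 g C, 2.056 g H, 48.954 g O.
C: 48.99 g ÷ 12.01 g/mol = 4.079 mol
H: 2.056 g ÷ 1.008 g/mol = 2.04 mol
O: 48.954 g ÷ 16.00 g/mol = 3.06 mol
Divide by the smallest (2.04 mol H): C 2.000, H 1.000, O 1.500
Scaling by 2: C 4.00, H 2.00, O 3.00 → C4H2O3
Empirical-formula mass = 98.06 g/mol
n = 298.5 / 98.06 = 3.04 ≈ 3
Molecular formula = (C4H2O3)×3 = C12H6O9

C12H6O9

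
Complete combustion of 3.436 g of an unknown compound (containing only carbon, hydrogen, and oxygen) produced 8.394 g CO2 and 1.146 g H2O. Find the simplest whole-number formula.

C3H2O

mol C = 8.394 / 44.01 = 0.1907; mass C = 0.1907 × 12.01 = 2.291 g
mol H = 2 × (1.146 / 18.02) = 0.1272; mass H = 0.1272 × 1.008 = 0.1282 g
mass O = 3.436 − (2.419) = 1.017 g → mol O = 0.06357
Ratios (÷ 0.06357): C 3.000, H 2.001, O 1.000
→ C3H2O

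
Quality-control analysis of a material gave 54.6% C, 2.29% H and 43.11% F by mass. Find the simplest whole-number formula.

Assume 100 g: 54.6 g C, 2.29 g H, 43.11 g F.
n(C) = 54.6/12.01 = 4.546, n(H) = 2.29/1.008 = 2.272, n(F) = 43.11/19.00 = 2.269
Divide by the smallest (2.269 mol F): C 2.004, H 1.001, F 1.000
→ C2HF

C2HF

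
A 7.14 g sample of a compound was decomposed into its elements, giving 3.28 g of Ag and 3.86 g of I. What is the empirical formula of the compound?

AgI

Moles — Ag: 3.28 / 107.87 = 0.03041 mol; I: 3.86 / 126.90 = 0.03042 mol
Ratios (÷ 0.03041): Ag 1.000, I 1.000
→ AgI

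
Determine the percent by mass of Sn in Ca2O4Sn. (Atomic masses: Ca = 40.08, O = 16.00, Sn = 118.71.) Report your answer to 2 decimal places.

Molar mass = 2(40.08) + 4(16.00) + 1(118.71) = 262.870 g/mol
Mass of Sn per mole = 1 × 118.71 = 118.710 g
% Sn = 118.710 / 262.870 × 100 = 45.16%

45.16%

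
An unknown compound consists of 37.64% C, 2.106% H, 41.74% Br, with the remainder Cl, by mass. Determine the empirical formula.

C6H4BrCl

Assume 100 g: 37.64 g C, 2.106 g H, 41.74 g Br, 18.514 g Cl.
n(C) = 37.64/12.01 = 3.134, n(H) = 2.106/1.008 = 2.089, n(Br) = 41.74/79.90 = 0.5224, n(Cl) = 18.514/35.45 = 0.5223
Ratios (÷ 0.5223): C 6.001, H 4.000, Br 1.000, Cl 1.000
→ C6H4BrCl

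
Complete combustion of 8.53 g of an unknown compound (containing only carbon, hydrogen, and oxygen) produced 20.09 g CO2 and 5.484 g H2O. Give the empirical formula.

mol C = 20.09 / 44.01 = 0.4565; mass C = 0.4565 × 12.01 = 5.482 g
mol H = 2 × (5.484 / 18.02) = 0.6087; mass H = 0.6087 × 1.008 = 0.6135 g
mass O = 8.53 − (6.096) = 2.434 g → mol O = 0.1521
Ratios (÷ 0.1521): C 3.001, H 4.001, O 1.000
Ratio ≈ 3:4:1, so the empirical formula is C3H4O

C3H4O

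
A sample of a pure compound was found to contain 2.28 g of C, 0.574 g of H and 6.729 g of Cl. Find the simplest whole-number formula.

n(C) = 2.28/12.01 = 0.1898, n(H) = 0.574/1.008 = 0.5694, n(Cl) = 6.729/35.45 = 0.1898
Divide by the smallest (0.1898 mol Cl): C 1.000, H 3.000, Cl 1.000
→ CH3Cl

CH3Cl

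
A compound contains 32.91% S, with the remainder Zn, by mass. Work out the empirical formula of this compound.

SZn

Assume 100 g: 32.91 g S, 67.09 g Zn.
n(S) = 32.91/32.07 = 1.026, n(Zn) = 67.09/65.38 = 1.026
Smallest is Zn at 1.026 mol; normalising gives S 1.000, Zn 1.000
Ratio ≈ 1:1, so the empirical formula is SZn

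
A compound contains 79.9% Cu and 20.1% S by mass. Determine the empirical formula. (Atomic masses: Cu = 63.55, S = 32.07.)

Assume 100 g: 79.9 g Cu, 20.1 g S.
Moles — Cu: 79.9 / 63.55 = 1.257 mol; S: 20.1 / 32.07 = 0.6268 mol
Smallest is S at 0.6268 mol; normalising gives Cu 2.006, S 1.000
Ratio ≈ 2:1, so the empirical formula is Cu2S

Cu2S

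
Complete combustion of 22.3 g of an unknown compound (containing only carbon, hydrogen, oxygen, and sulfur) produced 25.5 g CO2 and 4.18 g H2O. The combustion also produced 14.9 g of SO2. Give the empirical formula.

C5H4O4S2

mol C = 25.5 / 44.01 = 0.5794; mass C = 0.5794 × 12.01 = 6.959 g
mol H = 2 × (4.18 / 18.02) = 0.4639; mass H = 0.4639 × 1.008 = 0.4676 g
mol S = 14.9 / 64.07 = 0.2326; mass S = 7.458 g
mass O = 22.3 − (14.88) = 7.415 g → mol O = 0.4635
Ratios (÷ 0.2326): C 2.491, H 1.995, O 1.993, S 1.000
×2: C 4.98, H 3.99, O 3.99, S 2.00 → C5H4O4S2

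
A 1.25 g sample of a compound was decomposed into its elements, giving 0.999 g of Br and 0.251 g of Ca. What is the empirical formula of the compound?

Br2Ca

Moles — Br: 0.999 / 79.90 = 0.0125 mol; Ca: 0.251 / 40.08 = 0.006262 mol
Smallest is Ca at 0.006262 mol; normalising gives Br 1.997, Ca 1.000
≈ 2:1 → Br2Ca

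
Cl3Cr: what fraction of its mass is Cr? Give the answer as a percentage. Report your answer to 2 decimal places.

32.84%

Molar mass = 3(35.45) + 1(52.00) = 158.350 g/mol
Mass of Cr per mole = 1 × 52.00 = 52.000 g
% Cr = 52.000 / 158.350 × 100 = 32.84%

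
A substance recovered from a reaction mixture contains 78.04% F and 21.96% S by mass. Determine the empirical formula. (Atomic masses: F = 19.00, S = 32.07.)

F6S

Assume 100 g: 78.04 g F, 21.96 g S.
n(F) = 78.04/19.00 = 4.107, n(S) = 21.96/32.07 = 0.6848
Smallest is S at 0.6848 mol; normalising gives F 5.998, S 1.000
→ F6S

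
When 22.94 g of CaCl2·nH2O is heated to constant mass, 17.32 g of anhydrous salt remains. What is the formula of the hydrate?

CaCl2·2H2O

Mass of water lost = 22.94 − 17.32 = 5.62 g → 5.62 / 18.02 = 0.3119 mol H2O
Molar mass of CaCl2 = 110.98 g/mol → mol CaCl2 = 17.32 / 110.98 = 0.1561
n = 0.3119 / 0.1561 = 2.00 ≈ 2 → CaCl2·2H2O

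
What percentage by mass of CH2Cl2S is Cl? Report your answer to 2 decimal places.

60.60%

Molar mass = 1(12.01) + 2(1.008) + 2(35.45) + 1(32.07) = 116.996 g/mol
Mass of Cl per mole = 2 × 35.45 = 70.900 g
% Cl = 70.900 / 116.996 × 100 = 60.60%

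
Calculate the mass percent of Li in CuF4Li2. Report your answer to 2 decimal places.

9.05%

Molar mass = 1(63.55) + 4(19.00) + 2(6.94) = 153.430 g/mol
Mass of Li per mole = 2 × 6.94 = 13.880 g
% Li = 13.880 / 153.430 × 100 = 9.05%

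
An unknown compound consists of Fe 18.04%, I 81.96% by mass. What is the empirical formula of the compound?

Assume 100 g: 18.04 g Fe, 81.96 g I.
Fe: 18.04 g ÷ 55.85 g/mol = 0.323 mol
I: 81.96 g ÷ 126.90 g/mol = 0.6459 mol
Divide by the smallest (0.323 mol Fe): Fe 1.000, I 2.000
Ratio ≈ 1:2, so the empirical formula is FeI2

FeI2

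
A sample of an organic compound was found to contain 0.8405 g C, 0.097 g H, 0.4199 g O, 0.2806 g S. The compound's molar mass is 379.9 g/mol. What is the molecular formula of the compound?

C16H22O6S2

n(C) = 0.8405/12.01 = 0.06998, n(H) = 0.097/1.008 = 0.09623, n(O) = 0.4199/16.00 = 0.02624, n(S) = 0.2806/32.07 = 0.00875
Divide by the smallest (0.00875 mol S): C 7.998, H 10.998, O 2.999, S 1.000
→ C8H11O3S
Empirical-formula mass = 187.24 g/mol
n = 379.9 / 187.24 = 2.03 ≈ 2
Molecular formula = (C8H11O3S)×2 = C16H22O6S2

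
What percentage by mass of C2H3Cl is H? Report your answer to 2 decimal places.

4.84%

Molar mass = 2(12.01) + 3(1.008) + 1(35.45) = 62.494 g/mol
Mass of H per mole = 3 × 1.008 = 3.024 g
% H = 3.024 / 62.494 × 100 = 4.84%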